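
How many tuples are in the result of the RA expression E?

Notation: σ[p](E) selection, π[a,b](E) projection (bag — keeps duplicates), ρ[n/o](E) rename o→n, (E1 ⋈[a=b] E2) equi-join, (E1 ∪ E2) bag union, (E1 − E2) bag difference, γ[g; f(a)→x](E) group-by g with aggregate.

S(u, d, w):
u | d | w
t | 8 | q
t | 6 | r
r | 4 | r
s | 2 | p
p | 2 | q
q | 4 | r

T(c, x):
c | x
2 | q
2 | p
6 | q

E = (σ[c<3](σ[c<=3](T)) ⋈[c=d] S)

Subexpression sizes:
  T → 3
  σ[c<=3](T) → 2
  σ[c<3](σ[c<=3](T)) → 2
  S → 6
  (σ[c<3](σ[c<=3](T)) ⋈[c=d] S) → 4

|E| = 4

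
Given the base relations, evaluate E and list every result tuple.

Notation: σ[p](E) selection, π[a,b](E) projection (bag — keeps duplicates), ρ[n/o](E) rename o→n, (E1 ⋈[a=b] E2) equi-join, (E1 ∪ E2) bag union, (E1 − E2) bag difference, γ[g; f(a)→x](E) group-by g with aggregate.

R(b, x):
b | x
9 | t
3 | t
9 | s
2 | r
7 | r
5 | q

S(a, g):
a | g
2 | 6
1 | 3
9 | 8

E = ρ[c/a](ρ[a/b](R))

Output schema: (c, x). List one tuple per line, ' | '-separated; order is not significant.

Stepwise |·|:
  R → 6
  ρ[a/b](R) → 6
  ρ[c/a](ρ[a/b](R)) → 6

== RESULT ==
c | x
2 | r
3 | t
5 | q
7 | r
9 | s
9 | t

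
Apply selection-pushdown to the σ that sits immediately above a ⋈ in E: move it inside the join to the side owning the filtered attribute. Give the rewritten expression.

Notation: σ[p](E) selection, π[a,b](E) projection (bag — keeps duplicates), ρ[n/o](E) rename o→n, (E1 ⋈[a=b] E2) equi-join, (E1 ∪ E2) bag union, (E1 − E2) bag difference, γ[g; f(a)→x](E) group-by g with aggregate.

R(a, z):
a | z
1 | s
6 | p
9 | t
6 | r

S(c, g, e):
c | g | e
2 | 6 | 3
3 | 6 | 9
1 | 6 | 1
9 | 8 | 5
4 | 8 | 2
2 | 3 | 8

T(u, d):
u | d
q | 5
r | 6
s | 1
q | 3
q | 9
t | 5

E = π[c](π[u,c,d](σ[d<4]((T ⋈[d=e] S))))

σ filters on d, owned by the left side.
E' = π[c](π[u,c,d]((σ[d<4](T) ⋈[d=e] S)))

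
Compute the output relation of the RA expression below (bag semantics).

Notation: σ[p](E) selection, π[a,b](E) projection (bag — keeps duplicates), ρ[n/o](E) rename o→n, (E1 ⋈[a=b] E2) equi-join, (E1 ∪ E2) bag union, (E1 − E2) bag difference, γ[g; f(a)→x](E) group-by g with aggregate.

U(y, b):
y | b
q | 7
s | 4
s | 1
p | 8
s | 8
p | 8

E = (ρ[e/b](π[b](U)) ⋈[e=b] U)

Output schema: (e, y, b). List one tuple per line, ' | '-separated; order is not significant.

Stepwise |·|:
  U → 6
  π[b](U) → 6
  ρ[e/b](π[b](U)) → 6
  U → 6
  (ρ[e/b](π[b](U)) ⋈[e=b] U) → 12

== RESULT ==
e | y | b
1 | s | 1
4 | s | 4
7 | q | 7
8 | p | 8
8 | p | 8
8 | p | 8
8 | p | 8
8 | p | 8
8 | p | 8
8 | s | 8
8 | s | 8
8 | s | 8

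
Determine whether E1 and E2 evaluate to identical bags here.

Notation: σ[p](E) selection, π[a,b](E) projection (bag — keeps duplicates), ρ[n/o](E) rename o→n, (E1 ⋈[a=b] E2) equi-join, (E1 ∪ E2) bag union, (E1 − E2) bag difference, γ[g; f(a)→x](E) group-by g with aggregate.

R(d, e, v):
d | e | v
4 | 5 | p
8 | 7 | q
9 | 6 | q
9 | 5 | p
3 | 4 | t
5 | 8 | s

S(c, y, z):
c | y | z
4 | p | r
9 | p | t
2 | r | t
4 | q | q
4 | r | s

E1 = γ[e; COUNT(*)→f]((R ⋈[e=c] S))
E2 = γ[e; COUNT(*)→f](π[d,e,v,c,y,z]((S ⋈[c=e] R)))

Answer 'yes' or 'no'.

E1 stepwise |·|:
  R → 6
  S → 5
  (R ⋈[e=c] S) → 3
  γ[e; COUNT(*)→f]((R ⋈[e=c] S)) → 1
E2 stepwise |·|:
  S → 5
  R → 6
  (S ⋈[c=e] R) → 3
  π[d,e,v,c,y,z]((S ⋈[c=e] R)) → 3
  γ[e; COUNT(*)→f](π[d,e,v,c,y,z]((S ⋈[c=e] R))) → 1

E1 and E2 produce the same multiset:
e | f
4 | 3

yes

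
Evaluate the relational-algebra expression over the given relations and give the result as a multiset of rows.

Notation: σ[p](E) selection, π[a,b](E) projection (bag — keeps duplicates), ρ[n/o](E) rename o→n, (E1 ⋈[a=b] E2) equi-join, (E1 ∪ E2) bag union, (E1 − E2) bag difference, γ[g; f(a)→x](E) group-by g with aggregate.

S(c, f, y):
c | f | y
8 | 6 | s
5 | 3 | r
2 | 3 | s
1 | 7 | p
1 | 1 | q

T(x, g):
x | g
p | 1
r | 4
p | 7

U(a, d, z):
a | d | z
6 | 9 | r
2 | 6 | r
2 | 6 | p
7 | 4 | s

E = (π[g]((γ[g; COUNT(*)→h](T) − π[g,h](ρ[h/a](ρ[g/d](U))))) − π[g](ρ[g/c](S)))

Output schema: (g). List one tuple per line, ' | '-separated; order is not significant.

Subexpression sizes:
  T → 3
  γ[g; COUNT(*)→h](T) → 3
  U → 4
  ρ[g/d](U) → 4
  ρ[h/a](ρ[g/d](U)) → 4
  π[g,h](ρ[h/a](ρ[g/d](U))) → 4
  (γ[g; COUNT(*)→h](T) − π[g,h](ρ[h/a](ρ[g/d](U)))) → 3
  π[g]((γ[g; COUNT(*)→h](T) − π[g,h](ρ[h/a](ρ[g/d](U))))) → 3
  S → 5
  ρ[g/c](S) → 5
  π[g](ρ[g/c](S)) → 5
  (π[g]((γ[g; COUNT(*)→h](T) − π[g,h](ρ[h/a](ρ[g/d](U))))) − π[g](ρ[g/c](S))) → 2

== RESULT ==
g
4
7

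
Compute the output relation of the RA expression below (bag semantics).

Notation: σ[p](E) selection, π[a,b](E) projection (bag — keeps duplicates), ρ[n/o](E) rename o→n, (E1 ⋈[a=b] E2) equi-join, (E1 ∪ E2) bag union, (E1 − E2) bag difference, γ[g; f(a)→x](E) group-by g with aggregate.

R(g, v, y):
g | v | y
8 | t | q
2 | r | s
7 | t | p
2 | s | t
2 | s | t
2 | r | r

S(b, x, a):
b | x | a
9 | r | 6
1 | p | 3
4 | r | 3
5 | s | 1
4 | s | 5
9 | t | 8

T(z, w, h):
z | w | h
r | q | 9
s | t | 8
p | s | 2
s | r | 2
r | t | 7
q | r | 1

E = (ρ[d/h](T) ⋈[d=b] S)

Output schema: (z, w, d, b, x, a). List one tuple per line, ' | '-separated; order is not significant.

Subexpression sizes:
  T → 6
  ρ[d/h](T) → 6
  S → 6
  (ρ[d/h](T) ⋈[d=b] S) → 3

== RESULT ==
z | w | d | b | x | a
q | r | 1 | 1 | p | 3
r | q | 9 | 9 | r | 6
r | q | 9 | 9 | t | 8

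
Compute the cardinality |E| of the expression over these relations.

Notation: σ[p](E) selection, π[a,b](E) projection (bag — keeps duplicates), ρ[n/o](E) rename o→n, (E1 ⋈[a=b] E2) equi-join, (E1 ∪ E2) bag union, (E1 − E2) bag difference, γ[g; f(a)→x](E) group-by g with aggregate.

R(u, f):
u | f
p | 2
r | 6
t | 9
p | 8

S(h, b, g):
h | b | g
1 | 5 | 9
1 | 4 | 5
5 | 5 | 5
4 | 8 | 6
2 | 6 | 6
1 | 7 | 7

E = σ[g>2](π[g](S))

Subexpression sizes:
  S → 6
  π[g](S) → 6
  σ[g>2](π[g](S)) → 6

|E| = 6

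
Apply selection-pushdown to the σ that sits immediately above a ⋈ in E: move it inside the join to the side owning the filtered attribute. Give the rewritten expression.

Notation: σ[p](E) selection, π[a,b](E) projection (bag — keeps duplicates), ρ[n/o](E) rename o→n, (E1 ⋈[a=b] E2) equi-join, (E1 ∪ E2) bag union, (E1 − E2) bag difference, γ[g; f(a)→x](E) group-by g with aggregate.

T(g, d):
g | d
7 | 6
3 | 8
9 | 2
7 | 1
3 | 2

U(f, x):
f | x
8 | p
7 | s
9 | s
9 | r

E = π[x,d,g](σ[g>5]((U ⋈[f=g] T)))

σ filters on g, owned by the right side.
E' = π[x,d,g]((U ⋈[f=g] σ[g>5](T)))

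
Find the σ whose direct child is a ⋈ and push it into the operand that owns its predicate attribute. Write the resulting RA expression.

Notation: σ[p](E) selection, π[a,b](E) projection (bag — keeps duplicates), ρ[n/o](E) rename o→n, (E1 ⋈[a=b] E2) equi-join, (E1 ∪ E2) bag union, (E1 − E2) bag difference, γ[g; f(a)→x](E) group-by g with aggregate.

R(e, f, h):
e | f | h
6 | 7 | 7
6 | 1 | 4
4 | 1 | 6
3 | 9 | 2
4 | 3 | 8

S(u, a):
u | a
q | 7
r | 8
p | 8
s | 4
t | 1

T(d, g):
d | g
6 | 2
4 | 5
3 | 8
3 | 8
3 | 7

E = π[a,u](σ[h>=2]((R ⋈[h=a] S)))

σ filters on h, owned by the left side.
E' = π[a,u]((σ[h>=2](R) ⋈[h=a] S))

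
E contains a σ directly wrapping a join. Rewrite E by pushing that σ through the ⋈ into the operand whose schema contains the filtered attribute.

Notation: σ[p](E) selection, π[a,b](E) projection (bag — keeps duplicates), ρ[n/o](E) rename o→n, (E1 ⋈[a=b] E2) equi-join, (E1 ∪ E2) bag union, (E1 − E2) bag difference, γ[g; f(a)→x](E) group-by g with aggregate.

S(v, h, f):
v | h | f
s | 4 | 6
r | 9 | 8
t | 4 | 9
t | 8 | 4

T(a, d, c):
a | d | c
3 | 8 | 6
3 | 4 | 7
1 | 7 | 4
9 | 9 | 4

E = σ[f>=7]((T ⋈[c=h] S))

σ filters on f, owned by the right side.
E' = (T ⋈[c=h] σ[f>=7](S))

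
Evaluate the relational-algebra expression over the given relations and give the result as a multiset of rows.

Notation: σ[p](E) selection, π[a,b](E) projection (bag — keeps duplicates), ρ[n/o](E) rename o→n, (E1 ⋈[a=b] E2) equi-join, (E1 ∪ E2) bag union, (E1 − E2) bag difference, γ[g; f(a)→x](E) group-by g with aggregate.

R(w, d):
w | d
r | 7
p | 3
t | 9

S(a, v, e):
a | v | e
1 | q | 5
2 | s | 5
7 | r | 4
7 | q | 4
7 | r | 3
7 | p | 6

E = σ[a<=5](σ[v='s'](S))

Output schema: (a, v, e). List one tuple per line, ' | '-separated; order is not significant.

Stepwise |·|:
  S → 6
  σ[v='s'](S) → 1
  σ[a<=5](σ[v='s'](S)) → 1

== RESULT ==
a | v | e
2 | s | 5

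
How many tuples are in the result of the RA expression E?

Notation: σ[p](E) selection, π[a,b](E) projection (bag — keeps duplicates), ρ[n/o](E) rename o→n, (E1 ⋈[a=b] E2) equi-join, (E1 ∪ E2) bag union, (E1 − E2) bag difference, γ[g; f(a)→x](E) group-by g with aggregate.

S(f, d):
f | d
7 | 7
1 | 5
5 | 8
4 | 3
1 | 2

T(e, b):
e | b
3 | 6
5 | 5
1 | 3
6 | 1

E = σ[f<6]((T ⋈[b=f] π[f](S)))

Per-node cardinality:
  T → 4
  S → 5
  π[f](S) → 5
  (T ⋈[b=f] π[f](S)) → 3
  σ[f<6]((T ⋈[b=f] π[f](S))) → 3

|E| = 3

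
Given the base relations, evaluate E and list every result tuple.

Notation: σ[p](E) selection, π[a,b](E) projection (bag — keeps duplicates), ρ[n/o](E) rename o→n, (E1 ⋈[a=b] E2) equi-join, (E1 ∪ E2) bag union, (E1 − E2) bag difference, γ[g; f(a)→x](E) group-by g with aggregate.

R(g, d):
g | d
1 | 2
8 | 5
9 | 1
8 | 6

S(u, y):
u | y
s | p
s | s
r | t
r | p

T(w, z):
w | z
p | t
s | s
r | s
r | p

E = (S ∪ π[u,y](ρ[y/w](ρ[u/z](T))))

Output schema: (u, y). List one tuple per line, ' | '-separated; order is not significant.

Per-node cardinality:
  S → 4
  T → 4
  ρ[u/z](T) → 4
  ρ[y/w](ρ[u/z](T)) → 4
  π[u,y](ρ[y/w](ρ[u/z](T))) → 4
  (S ∪ π[u,y](ρ[y/w](ρ[u/z](T)))) → 8

== RESULT ==
u | y
p | r
r | p
r | t
s | p
s | r
s | s
s | s
t | p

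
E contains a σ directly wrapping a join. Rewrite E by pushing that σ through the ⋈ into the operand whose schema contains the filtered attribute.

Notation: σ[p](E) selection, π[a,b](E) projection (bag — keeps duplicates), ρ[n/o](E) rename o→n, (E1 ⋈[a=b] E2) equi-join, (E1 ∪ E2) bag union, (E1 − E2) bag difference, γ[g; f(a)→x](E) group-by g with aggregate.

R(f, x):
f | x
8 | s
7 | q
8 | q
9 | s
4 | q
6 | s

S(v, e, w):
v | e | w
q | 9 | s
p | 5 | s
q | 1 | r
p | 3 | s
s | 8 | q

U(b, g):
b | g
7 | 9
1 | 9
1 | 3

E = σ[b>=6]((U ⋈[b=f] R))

σ filters on b, owned by the left side.
E' = (σ[b>=6](U) ⋈[b=f] R)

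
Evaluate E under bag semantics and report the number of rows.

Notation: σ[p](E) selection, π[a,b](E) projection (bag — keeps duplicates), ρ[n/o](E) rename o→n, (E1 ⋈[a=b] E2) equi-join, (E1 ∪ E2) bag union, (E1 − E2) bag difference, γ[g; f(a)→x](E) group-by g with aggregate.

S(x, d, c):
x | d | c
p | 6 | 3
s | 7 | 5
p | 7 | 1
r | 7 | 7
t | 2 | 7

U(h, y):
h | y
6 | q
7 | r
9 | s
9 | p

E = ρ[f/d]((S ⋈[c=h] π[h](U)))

Subexpression sizes:
  S → 5
  U → 4
  π[h](U) → 4
  (S ⋈[c=h] π[h](U)) → 2
  ρ[f/d]((S ⋈[c=h] π[h](U))) → 2

|E| = 2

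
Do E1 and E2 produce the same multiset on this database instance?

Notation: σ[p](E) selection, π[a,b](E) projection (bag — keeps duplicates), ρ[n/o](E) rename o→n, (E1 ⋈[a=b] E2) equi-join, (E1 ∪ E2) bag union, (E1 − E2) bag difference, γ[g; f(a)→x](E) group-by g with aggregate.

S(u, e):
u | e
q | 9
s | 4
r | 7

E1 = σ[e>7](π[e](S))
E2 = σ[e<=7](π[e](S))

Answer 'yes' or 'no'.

E1 stepwise |·|:
  S → 3
  π[e](S) → 3
  σ[e>7](π[e](S)) → 1
E2 stepwise |·|:
  S → 3
  π[e](S) → 3
  σ[e<=7](π[e](S)) → 2

E1 result:
e
9
E2 result:
e
4
7
Witness: (7,) appears 0× in E1 but 1× in E2.

no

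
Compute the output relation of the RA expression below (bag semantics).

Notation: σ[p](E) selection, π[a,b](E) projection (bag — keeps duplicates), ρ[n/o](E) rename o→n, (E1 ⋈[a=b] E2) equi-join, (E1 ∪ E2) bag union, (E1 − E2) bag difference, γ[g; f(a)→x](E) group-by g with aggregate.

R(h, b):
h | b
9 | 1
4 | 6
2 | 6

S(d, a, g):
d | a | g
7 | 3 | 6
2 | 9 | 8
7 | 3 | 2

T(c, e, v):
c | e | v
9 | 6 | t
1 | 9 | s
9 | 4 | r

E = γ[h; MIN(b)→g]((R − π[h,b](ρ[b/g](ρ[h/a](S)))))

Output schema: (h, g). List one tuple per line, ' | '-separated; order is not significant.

Per-node cardinality:
  R → 3
  S → 3
  ρ[h/a](S) → 3
  ρ[b/g](ρ[h/a](S)) → 3
  π[h,b](ρ[b/g](ρ[h/a](S))) → 3
  (R − π[h,b](ρ[b/g](ρ[h/a](S)))) → 3
  γ[h; MIN(b)→g]((R − π[h,b](ρ[b/g](ρ[h/a](S))))) → 3

== RESULT ==
h | g
2 | 6
4 | 6
9 | 1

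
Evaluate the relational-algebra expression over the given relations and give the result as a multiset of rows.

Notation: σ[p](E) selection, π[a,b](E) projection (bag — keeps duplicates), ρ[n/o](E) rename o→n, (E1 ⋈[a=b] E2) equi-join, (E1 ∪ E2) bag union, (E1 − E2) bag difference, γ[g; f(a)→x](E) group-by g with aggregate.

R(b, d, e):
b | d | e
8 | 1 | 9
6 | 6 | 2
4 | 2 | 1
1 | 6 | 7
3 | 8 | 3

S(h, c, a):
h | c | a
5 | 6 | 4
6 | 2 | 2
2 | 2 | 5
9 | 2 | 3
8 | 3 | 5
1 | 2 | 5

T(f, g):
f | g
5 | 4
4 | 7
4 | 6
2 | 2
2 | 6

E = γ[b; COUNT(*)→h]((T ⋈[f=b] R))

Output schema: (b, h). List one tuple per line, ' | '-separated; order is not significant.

Subexpression sizes:
  T → 5
  R → 5
  (T ⋈[f=b] R) → 2
  γ[b; COUNT(*)→h]((T ⋈[f=b] R)) → 1

== RESULT ==
b | h
4 | 2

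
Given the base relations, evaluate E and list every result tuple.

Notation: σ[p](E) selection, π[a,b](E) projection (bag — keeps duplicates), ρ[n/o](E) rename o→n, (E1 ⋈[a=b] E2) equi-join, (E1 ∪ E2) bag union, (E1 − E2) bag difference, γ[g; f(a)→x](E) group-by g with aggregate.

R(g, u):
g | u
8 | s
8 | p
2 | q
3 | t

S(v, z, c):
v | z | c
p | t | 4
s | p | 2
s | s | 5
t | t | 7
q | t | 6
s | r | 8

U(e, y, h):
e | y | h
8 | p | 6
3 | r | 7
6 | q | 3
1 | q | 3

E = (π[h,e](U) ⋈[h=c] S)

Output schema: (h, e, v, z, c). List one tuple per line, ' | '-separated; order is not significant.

Row counts bottom-up:
  U → 4
  π[h,e](U) → 4
  S → 6
  (π[h,e](U) ⋈[h=c] S) → 2

== RESULT ==
h | e | v | z | c
6 | 8 | q | t | 6
7 | 3 | t | t | 7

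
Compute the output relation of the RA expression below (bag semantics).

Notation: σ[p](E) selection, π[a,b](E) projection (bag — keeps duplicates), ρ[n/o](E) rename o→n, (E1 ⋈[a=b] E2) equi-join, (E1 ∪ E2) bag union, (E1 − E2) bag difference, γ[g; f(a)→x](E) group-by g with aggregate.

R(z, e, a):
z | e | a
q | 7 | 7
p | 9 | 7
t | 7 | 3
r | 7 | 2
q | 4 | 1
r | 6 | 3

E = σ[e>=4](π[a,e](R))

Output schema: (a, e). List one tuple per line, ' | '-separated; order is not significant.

Per-node cardinality:
  R → 6
  π[a,e](R) → 6
  σ[e>=4](π[a,e](R)) → 6

== RESULT ==
a | e
1 | 4
2 | 7
3 | 6
3 | 7
7 | 7
7 | 9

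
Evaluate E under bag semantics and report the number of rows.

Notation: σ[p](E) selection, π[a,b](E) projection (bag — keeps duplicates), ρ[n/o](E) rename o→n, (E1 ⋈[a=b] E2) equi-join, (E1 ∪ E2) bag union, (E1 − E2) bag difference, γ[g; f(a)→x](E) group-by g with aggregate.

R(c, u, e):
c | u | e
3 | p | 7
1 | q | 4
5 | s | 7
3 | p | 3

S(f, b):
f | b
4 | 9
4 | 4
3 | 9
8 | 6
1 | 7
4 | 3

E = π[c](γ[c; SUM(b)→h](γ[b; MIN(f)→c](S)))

Stepwise |·|:
  S → 6
  γ[b; MIN(f)→c](S) → 5
  γ[c; SUM(b)→h](γ[b; MIN(f)→c](S)) → 4
  π[c](γ[c; SUM(b)→h](γ[b; MIN(f)→c](S))) → 4

|E| = 4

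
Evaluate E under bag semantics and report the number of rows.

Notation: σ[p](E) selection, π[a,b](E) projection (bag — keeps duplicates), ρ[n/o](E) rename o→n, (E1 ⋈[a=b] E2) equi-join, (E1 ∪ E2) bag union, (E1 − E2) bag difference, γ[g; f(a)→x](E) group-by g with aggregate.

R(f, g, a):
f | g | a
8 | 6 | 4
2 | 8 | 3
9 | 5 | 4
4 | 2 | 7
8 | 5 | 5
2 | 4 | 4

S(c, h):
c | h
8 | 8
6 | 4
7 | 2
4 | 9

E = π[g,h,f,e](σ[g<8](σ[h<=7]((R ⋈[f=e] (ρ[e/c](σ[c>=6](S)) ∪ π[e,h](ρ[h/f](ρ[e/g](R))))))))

Stepwise |·|:
  R → 6
  S → 4
  σ[c>=6](S) → 3
  ρ[e/c](σ[c>=6](S)) → 3
  R → 6
  ρ[e/g](R) → 6
  ρ[h/f](ρ[e/g](R)) → 6
  π[e,h](ρ[h/f](ρ[e/g](R))) → 6
  (ρ[e/c](σ[c>=6](S)) ∪ π[e,h](ρ[h/f](ρ[e/g](R)))) → 9
  (R ⋈[f=e] (ρ[e/c](σ[c>=6](S)) ∪ π[e,h](ρ[h/f](ρ[e/g](R))))) → 7
  σ[h<=7]((R ⋈[f=e] (ρ[e/c](σ[c>=6](S)) ∪ π[e,h](ρ[h/f](ρ[e/g](R)))))) → 5
  σ[g<8](σ[h<=7]((R ⋈[f=e] (ρ[e/c](σ[c>=6](S)) ∪ π[e,h](ρ[h/f](ρ[e/g](R))))))) → 4
  π[g,h,f,e](σ[g<8](σ[h<=7]((R ⋈[f=e] (ρ[e/c](σ[c>=6](S)) ∪ π[e,h](ρ[h/f](ρ[e/g](R)))))))) → 4

|E| = 4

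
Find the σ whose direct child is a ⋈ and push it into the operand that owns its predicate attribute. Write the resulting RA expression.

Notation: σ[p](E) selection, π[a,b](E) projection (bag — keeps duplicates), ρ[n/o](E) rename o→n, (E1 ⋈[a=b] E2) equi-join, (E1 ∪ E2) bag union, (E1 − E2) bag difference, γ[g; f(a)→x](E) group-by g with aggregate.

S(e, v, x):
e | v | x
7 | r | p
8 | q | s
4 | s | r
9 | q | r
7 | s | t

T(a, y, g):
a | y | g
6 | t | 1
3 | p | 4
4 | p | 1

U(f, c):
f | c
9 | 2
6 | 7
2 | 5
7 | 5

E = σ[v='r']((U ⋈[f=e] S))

σ filters on v, owned by the right side.
E' = (U ⋈[f=e] σ[v='r'](S))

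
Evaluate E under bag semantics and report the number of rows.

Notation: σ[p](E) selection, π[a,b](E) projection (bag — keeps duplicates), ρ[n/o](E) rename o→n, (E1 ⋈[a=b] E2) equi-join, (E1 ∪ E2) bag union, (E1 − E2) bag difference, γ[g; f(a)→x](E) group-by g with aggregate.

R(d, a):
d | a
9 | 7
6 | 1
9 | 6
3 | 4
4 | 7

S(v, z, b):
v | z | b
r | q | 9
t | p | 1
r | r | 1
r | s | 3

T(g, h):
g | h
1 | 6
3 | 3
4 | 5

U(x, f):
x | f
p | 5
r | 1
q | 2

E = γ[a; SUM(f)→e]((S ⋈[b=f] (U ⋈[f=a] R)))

Stepwise |·|:
  S → 4
  U → 3
  R → 5
  (U ⋈[f=a] R) → 1
  (S ⋈[b=f] (U ⋈[f=a] R)) → 2
  γ[a; SUM(f)→e]((S ⋈[b=f] (U ⋈[f=a] R))) → 1

|E| = 1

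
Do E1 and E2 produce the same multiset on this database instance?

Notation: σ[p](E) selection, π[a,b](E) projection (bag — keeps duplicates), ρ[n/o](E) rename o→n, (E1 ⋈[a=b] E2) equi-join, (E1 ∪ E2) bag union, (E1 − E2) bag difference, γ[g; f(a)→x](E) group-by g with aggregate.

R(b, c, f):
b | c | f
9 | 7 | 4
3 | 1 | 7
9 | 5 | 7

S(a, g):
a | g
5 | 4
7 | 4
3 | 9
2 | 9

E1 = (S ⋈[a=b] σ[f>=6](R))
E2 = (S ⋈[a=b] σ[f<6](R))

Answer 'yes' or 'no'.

E1 row counts bottom-up:
  S → 4
  R → 3
  σ[f>=6](R) → 2
  (S ⋈[a=b] σ[f>=6](R)) → 1
E2 row counts bottom-up:
  S → 4
  R → 3
  σ[f<6](R) → 1
  (S ⋈[a=b] σ[f<6](R)) → 0

E1 result:
a | g | b | c | f
3 | 9 | 3 | 1 | 7
E2 result:
a | g | b | c | f
(0 rows)
Witness: (3, 9, 3, 1, 7) appears 1× in E1 but 0× in E2.

no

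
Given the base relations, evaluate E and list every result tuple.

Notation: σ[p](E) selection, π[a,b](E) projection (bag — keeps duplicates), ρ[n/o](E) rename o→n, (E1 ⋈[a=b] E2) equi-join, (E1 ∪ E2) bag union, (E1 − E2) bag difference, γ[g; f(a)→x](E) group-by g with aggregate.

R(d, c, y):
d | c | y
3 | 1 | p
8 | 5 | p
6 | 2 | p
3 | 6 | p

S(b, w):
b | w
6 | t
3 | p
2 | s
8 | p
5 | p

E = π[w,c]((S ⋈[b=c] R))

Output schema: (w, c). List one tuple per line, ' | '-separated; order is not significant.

Stepwise |·|:
  S → 5
  R → 4
  (S ⋈[b=c] R) → 3
  π[w,c]((S ⋈[b=c] R)) → 3

== RESULT ==
w | c
p | 5
s | 2
t | 6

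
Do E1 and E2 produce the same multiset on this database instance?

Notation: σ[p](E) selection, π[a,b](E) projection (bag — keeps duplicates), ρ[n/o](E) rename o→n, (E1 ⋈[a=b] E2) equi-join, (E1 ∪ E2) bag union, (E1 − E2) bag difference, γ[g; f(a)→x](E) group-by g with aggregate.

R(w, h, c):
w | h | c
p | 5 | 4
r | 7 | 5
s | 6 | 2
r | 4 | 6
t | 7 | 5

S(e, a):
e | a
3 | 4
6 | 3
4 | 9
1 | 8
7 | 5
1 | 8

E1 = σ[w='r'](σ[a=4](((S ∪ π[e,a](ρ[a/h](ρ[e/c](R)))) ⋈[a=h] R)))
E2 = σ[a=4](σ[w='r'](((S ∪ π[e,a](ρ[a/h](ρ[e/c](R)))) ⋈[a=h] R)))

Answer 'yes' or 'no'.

E1 stepwise |·|:
  S → 6
  R → 5
  ρ[e/c](R) → 5
  ρ[a/h](ρ[e/c](R)) → 5
  π[e,a](ρ[a/h](ρ[e/c](R))) → 5
  (S ∪ π[e,a](ρ[a/h](ρ[e/c](R)))) → 11
  R → 5
  ((S ∪ π[e,a](ρ[a/h](ρ[e/c](R)))) ⋈[a=h] R) → 9
  σ[a=4](((S ∪ π[e,a](ρ[a/h](ρ[e/c](R)))) ⋈[a=h] R)) → 2
  σ[w='r'](σ[a=4](((S ∪ π[e,a](ρ[a/h](ρ[e/c](R)))) ⋈[a=h] R))) → 2
E2 stepwise |·|:
  S → 6
  R → 5
  ρ[e/c](R) → 5
  ρ[a/h](ρ[e/c](R)) → 5
  π[e,a](ρ[a/h](ρ[e/c](R))) → 5
  (S ∪ π[e,a](ρ[a/h](ρ[e/c](R)))) → 11
  R → 5
  ((S ∪ π[e,a](ρ[a/h](ρ[e/c](R)))) ⋈[a=h] R) → 9
  σ[w='r'](((S ∪ π[e,a](ρ[a/h](ρ[e/c](R)))) ⋈[a=h] R)) → 4
  σ[a=4](σ[w='r'](((S ∪ π[e,a](ρ[a/h](ρ[e/c](R)))) ⋈[a=h] R))) → 2

E1 and E2 produce the same multiset:
e | a | w | h | c
3 | 4 | r | 4 | 6
6 | 4 | r | 4 | 6

yes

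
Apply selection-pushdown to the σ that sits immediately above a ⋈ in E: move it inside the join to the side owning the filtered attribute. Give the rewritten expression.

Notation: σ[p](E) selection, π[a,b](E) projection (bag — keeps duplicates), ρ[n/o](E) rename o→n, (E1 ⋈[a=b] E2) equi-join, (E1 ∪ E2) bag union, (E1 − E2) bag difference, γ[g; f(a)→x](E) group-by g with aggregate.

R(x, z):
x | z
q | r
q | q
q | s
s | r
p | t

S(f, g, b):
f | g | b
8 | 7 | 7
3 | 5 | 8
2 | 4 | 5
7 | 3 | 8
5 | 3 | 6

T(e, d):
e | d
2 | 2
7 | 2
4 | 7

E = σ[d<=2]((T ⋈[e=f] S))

σ filters on d, owned by the left side.
E' = (σ[d<=2](T) ⋈[e=f] S)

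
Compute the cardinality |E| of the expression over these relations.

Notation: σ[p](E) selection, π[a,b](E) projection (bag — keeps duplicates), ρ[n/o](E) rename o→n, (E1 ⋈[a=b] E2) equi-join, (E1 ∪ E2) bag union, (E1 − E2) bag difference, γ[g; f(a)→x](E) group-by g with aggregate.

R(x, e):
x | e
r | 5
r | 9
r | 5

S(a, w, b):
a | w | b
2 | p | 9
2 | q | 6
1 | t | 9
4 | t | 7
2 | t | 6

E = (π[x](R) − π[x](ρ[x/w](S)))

Subexpression sizes:
  R → 3
  π[x](R) → 3
  S → 5
  ρ[x/w](S) → 5
  π[x](ρ[x/w](S)) → 5
  (π[x](R) − π[x](ρ[x/w](S))) → 3

|E| = 3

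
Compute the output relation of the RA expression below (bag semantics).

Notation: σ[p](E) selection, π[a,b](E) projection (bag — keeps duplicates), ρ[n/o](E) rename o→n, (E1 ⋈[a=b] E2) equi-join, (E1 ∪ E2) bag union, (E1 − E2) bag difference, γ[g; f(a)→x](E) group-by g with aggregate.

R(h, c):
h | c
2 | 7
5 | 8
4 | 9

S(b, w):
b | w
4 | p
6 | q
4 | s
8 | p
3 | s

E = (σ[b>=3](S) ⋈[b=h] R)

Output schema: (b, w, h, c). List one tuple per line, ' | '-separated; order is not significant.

Per-node cardinality:
  S → 5
  σ[b>=3](S) → 5
  R → 3
  (σ[b>=3](S) ⋈[b=h] R) → 2

== RESULT ==
b | w | h | c
4 | p | 4 | 9
4 | s | 4 | 9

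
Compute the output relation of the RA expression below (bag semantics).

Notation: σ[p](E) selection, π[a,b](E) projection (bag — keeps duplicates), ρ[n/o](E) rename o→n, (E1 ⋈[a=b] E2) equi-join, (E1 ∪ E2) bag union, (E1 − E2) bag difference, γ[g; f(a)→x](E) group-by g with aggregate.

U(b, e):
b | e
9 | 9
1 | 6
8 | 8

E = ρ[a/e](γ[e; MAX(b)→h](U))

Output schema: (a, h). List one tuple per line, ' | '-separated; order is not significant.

Per-node cardinality:
  U → 3
  γ[e; MAX(b)→h](U) → 3
  ρ[a/e](γ[e; MAX(b)→h](U)) → 3

== RESULT ==
a | h
6 | 1
8 | 8
9 | 9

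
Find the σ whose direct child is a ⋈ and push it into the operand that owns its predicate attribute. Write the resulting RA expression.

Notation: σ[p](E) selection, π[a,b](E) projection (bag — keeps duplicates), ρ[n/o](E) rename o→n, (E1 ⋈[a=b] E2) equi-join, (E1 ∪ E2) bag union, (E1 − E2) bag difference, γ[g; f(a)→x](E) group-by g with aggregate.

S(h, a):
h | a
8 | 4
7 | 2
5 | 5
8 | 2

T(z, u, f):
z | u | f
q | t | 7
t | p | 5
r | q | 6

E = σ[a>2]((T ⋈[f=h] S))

σ filters on a, owned by the right side.
E' = (T ⋈[f=h] σ[a>2](S))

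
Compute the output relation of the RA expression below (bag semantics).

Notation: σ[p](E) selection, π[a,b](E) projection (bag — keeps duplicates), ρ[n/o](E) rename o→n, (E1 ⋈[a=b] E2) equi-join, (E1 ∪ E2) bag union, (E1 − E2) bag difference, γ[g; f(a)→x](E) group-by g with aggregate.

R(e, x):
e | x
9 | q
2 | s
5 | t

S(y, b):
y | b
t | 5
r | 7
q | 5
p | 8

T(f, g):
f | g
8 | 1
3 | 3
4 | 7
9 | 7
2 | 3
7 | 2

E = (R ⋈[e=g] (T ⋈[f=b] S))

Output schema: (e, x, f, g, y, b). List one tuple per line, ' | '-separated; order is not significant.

Subexpression sizes:
  R → 3
  T → 6
  S → 4
  (T ⋈[f=b] S) → 2
  (R ⋈[e=g] (T ⋈[f=b] S)) → 1

== RESULT ==
e | x | f | g | y | b
2 | s | 7 | 2 | r | 7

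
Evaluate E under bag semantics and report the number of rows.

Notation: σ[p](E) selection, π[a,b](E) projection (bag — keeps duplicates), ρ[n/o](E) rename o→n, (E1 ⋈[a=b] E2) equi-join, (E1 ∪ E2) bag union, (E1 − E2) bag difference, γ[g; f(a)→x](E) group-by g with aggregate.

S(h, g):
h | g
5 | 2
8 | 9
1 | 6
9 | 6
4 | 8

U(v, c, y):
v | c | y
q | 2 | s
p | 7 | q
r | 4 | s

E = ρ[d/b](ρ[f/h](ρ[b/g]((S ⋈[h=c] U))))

Subexpression sizes:
  S → 5
  U → 3
  (S ⋈[h=c] U) → 1
  ρ[b/g]((S ⋈[h=c] U)) → 1
  ρ[f/h](ρ[b/g]((S ⋈[h=c] U))) → 1
  ρ[d/b](ρ[f/h](ρ[b/g]((S ⋈[h=c] U)))) → 1

|E| = 1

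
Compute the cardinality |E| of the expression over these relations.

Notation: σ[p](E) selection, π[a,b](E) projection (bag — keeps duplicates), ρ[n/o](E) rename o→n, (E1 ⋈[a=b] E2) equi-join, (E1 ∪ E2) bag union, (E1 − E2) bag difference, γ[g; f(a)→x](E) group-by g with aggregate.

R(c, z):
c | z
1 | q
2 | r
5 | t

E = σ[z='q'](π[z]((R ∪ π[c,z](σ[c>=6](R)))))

Subexpression sizes:
  R → 3
  R → 3
  σ[c>=6](R) → 0
  π[c,z](σ[c>=6](R)) → 0
  (R ∪ π[c,z](σ[c>=6](R))) → 3
  π[z]((R ∪ π[c,z](σ[c>=6](R)))) → 3
  σ[z='q'](π[z]((R ∪ π[c,z](σ[c>=6](R))))) → 1

|E| = 1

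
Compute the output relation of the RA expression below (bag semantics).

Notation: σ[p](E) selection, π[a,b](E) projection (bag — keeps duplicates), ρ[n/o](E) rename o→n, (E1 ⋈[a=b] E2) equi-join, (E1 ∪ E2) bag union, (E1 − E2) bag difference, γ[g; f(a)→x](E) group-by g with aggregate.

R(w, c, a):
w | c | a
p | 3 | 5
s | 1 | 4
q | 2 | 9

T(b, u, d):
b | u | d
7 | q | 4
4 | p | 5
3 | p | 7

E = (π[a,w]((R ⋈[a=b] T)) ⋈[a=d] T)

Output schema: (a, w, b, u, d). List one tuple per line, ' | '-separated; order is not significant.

Stepwise |·|:
  R → 3
  T → 3
  (R ⋈[a=b] T) → 1
  π[a,w]((R ⋈[a=b] T)) → 1
  T → 3
  (π[a,w]((R ⋈[a=b] T)) ⋈[a=d] T) → 1

== RESULT ==
a | w | b | u | d
4 | s | 7 | q | 4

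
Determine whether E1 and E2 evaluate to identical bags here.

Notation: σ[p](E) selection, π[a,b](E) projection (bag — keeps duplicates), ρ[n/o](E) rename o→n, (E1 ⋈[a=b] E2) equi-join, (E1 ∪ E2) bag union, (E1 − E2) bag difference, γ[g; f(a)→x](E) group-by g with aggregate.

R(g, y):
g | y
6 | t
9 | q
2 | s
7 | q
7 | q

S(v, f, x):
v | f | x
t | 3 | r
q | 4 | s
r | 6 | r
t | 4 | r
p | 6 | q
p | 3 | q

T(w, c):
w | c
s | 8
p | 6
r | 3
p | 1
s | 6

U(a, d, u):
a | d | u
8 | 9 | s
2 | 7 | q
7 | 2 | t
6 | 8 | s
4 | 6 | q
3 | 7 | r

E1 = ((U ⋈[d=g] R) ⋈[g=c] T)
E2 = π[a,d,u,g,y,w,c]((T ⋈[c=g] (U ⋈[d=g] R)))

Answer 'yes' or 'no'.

E1 subexpression sizes:
  U → 6
  R → 5
  (U ⋈[d=g] R) → 7
  T → 5
  ((U ⋈[d=g] R) ⋈[g=c] T) → 2
E2 subexpression sizes:
  T → 5
  U → 6
  R → 5
  (U ⋈[d=g] R) → 7
  (T ⋈[c=g] (U ⋈[d=g] R)) → 2
  π[a,d,u,g,y,w,c]((T ⋈[c=g] (U ⋈[d=g] R))) → 2

E1 and E2 produce the same multiset:
a | d | u | g | y | w | c
4 | 6 | q | 6 | t | p | 6
4 | 6 | q | 6 | t | s | 6

yes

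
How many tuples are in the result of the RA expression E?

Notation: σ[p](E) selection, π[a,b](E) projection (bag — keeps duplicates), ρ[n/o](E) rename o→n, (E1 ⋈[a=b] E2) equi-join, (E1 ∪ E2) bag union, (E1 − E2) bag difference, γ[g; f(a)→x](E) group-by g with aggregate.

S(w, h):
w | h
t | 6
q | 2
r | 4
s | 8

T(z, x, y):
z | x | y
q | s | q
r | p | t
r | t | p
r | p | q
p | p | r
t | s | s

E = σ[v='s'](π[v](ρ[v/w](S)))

Per-node cardinality:
  S → 4
  ρ[v/w](S) → 4
  π[v](ρ[v/w](S)) → 4
  σ[v='s'](π[v](ρ[v/w](S))) → 1

|E| = 1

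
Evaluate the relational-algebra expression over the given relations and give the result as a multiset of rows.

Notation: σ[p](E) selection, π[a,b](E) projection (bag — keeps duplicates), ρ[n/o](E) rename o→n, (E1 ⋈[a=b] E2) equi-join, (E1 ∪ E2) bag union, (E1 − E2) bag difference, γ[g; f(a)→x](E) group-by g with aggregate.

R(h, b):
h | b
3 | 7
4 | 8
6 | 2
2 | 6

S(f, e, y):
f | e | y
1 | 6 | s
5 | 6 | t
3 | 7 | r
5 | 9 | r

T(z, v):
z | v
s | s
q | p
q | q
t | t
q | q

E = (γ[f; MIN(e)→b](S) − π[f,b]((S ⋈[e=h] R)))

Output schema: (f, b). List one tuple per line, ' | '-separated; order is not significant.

Subexpression sizes:
  S → 4
  γ[f; MIN(e)→b](S) → 3
  S → 4
  R → 4
  (S ⋈[e=h] R) → 2
  π[f,b]((S ⋈[e=h] R)) → 2
  (γ[f; MIN(e)→b](S) − π[f,b]((S ⋈[e=h] R))) → 3

== RESULT ==
f | b
1 | 6
3 | 7
5 | 6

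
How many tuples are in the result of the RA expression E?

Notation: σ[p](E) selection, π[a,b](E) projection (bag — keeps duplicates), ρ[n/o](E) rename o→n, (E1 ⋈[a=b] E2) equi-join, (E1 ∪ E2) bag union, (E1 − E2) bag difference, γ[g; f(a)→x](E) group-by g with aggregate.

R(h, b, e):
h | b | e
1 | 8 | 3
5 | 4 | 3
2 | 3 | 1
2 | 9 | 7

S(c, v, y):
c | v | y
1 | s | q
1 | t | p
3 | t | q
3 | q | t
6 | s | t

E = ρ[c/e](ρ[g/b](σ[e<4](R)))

Subexpression sizes:
  R → 4
  σ[e<4](R) → 3
  ρ[g/b](σ[e<4](R)) → 3
  ρ[c/e](ρ[g/b](σ[e<4](R))) → 3

|E| = 3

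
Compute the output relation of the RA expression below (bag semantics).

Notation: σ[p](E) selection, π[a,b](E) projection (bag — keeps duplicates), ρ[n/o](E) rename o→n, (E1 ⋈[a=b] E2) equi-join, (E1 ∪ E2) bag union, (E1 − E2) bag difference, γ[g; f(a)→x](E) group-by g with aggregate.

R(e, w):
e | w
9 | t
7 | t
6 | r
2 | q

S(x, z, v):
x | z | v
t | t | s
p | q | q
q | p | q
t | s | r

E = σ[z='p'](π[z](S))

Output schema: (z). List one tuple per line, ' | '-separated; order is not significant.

Stepwise |·|:
  S → 4
  π[z](S) → 4
  σ[z='p'](π[z](S)) → 1

== RESULT ==
z
p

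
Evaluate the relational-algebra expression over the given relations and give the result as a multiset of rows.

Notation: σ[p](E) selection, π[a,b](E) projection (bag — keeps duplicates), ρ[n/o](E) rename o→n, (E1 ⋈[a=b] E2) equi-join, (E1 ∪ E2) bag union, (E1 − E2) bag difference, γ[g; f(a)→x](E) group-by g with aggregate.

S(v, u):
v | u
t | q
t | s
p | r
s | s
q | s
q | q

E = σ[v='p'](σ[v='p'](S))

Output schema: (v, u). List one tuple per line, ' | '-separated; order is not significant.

Stepwise |·|:
  S → 6
  σ[v='p'](S) → 1
  σ[v='p'](σ[v='p'](S)) → 1

== RESULT ==
v | u
p | r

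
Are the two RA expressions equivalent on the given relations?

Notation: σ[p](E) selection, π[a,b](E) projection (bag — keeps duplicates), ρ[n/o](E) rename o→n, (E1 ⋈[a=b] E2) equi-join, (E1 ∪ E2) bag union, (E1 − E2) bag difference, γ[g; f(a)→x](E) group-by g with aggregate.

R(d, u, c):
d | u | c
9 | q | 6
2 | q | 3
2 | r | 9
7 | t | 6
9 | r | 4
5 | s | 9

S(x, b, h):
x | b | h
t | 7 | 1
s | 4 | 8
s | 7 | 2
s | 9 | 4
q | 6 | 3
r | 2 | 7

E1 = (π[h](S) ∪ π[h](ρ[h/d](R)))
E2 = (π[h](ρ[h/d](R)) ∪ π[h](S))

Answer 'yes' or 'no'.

E1 per-node cardinality:
  S → 6
  π[h](S) → 6
  R → 6
  ρ[h/d](R) → 6
  π[h](ρ[h/d](R)) → 6
  (π[h](S) ∪ π[h](ρ[h/d](R))) → 12
E2 per-node cardinality:
  R → 6
  ρ[h/d](R) → 6
  π[h](ρ[h/d](R)) → 6
  S → 6
  π[h](S) → 6
  (π[h](ρ[h/d](R)) ∪ π[h](S)) → 12

E1 and E2 produce the same multiset:
h
1
2
2
2
3
4
5
7
7
8
9
9

yes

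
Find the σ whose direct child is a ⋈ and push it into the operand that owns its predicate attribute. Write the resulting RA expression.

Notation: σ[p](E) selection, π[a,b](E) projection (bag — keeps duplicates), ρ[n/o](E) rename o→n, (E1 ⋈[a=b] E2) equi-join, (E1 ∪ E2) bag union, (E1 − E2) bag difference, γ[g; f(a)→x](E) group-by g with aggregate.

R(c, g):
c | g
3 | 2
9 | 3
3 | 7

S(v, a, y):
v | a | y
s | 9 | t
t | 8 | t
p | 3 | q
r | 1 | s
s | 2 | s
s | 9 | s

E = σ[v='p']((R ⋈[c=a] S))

σ filters on v, owned by the right side.
E' = (R ⋈[c=a] σ[v='p'](S))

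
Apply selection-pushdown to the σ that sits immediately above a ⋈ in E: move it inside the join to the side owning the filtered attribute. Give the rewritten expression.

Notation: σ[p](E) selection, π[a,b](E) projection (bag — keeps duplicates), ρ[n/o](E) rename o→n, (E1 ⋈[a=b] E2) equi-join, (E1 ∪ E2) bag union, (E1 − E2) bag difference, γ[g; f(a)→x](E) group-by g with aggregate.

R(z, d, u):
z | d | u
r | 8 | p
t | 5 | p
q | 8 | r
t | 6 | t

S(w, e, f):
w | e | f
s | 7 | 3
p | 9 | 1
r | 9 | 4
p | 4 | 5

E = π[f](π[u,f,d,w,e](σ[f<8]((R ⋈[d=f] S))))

σ filters on f, owned by the right side.
E' = π[f](π[u,f,d,w,e]((R ⋈[d=f] σ[f<8](S))))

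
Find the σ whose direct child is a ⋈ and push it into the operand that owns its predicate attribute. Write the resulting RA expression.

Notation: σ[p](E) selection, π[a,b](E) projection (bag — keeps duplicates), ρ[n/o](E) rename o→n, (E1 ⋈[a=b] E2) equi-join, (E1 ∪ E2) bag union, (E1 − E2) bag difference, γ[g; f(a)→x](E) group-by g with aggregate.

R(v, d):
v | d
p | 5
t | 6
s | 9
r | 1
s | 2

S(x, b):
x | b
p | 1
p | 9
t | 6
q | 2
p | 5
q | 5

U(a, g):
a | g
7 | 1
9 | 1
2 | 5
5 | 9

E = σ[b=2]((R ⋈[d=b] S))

σ filters on b, owned by the right side.
E' = (R ⋈[d=b] σ[b=2](S))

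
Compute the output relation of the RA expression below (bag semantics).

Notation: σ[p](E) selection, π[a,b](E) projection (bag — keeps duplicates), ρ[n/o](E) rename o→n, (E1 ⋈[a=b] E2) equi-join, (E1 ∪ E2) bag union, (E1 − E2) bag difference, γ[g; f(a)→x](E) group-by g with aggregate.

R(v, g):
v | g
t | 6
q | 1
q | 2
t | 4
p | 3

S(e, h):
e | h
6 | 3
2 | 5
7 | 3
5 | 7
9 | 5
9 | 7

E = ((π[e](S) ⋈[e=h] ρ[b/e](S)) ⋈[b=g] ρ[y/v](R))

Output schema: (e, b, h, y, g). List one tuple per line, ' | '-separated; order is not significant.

Per-node cardinality:
  S → 6
  π[e](S) → 6
  S → 6
  ρ[b/e](S) → 6
  (π[e](S) ⋈[e=h] ρ[b/e](S)) → 4
  R → 5
  ρ[y/v](R) → 5
  ((π[e](S) ⋈[e=h] ρ[b/e](S)) ⋈[b=g] ρ[y/v](R)) → 1

== RESULT ==
e | b | h | y | g
5 | 2 | 5 | q | 2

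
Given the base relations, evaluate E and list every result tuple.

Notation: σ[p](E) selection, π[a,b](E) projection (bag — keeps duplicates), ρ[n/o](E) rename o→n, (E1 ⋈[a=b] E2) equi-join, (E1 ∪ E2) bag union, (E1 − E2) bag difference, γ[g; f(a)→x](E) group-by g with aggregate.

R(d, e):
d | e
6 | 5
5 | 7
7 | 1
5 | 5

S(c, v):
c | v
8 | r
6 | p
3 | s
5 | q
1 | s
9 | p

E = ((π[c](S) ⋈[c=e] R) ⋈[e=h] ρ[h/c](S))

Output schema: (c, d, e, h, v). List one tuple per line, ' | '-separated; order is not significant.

Subexpression sizes:
  S → 6
  π[c](S) → 6
  R → 4
  (π[c](S) ⋈[c=e] R) → 3
  S → 6
  ρ[h/c](S) → 6
  ((π[c](S) ⋈[c=e] R) ⋈[e=h] ρ[h/c](S)) → 3

== RESULT ==
c | d | e | h | v
1 | 7 | 1 | 1 | s
5 | 5 | 5 | 5 | q
5 | 6 | 5 | 5 | q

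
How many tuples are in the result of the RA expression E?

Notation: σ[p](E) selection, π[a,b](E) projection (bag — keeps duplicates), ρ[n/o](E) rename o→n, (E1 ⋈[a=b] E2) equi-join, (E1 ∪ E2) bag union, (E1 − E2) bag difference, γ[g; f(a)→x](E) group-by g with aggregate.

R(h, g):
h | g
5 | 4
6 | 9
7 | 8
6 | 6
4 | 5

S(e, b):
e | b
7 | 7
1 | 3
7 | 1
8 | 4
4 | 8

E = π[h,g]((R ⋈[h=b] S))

Row counts bottom-up:
  R → 5
  S → 5
  (R ⋈[h=b] S) → 2
  π[h,g]((R ⋈[h=b] S)) → 2

|E| = 2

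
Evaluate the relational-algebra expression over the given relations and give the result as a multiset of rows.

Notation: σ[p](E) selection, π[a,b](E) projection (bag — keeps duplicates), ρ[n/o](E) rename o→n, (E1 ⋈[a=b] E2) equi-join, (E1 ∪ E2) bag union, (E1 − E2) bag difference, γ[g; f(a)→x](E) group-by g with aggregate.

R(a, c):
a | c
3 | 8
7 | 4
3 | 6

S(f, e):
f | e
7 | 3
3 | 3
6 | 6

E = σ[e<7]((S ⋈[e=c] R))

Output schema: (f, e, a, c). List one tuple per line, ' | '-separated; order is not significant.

Stepwise |·|:
  S → 3
  R → 3
  (S ⋈[e=c] R) → 1
  σ[e<7]((S ⋈[e=c] R)) → 1

== RESULT ==
f | e | a | c
6 | 6 | 3 | 6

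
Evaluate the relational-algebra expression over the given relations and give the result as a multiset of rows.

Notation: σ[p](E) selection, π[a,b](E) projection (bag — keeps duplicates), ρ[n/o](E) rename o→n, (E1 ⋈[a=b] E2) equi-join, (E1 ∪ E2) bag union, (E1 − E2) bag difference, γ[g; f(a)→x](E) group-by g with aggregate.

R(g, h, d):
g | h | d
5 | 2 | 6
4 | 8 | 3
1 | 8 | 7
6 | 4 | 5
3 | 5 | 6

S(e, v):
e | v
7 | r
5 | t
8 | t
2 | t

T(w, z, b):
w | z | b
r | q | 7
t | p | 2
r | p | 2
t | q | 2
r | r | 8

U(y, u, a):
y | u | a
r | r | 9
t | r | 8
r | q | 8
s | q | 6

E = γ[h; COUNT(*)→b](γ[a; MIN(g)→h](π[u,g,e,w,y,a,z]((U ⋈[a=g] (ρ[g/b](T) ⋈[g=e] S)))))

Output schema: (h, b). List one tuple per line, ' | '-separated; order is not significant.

Row counts bottom-up:
  U → 4
  T → 5
  ρ[g/b](T) → 5
  S → 4
  (ρ[g/b](T) ⋈[g=e] S) → 5
  (U ⋈[a=g] (ρ[g/b](T) ⋈[g=e] S)) → 2
  π[u,g,e,w,y,a,z]((U ⋈[a=g] (ρ[g/b](T) ⋈[g=e] S))) → 2
  γ[a; MIN(g)→h](π[u,g,e,w,y,a,z]((U ⋈[a=g] (ρ[g/b](T) ⋈[g=e] S)))) → 1
  γ[h; COUNT(*)→b](γ[a; MIN(g)→h](π[u,g,e,w,y,a,z]((U ⋈[a=g] (ρ[g/b](T) ⋈[g=e] S))))) → 1

== RESULT ==
h | b
8 | 1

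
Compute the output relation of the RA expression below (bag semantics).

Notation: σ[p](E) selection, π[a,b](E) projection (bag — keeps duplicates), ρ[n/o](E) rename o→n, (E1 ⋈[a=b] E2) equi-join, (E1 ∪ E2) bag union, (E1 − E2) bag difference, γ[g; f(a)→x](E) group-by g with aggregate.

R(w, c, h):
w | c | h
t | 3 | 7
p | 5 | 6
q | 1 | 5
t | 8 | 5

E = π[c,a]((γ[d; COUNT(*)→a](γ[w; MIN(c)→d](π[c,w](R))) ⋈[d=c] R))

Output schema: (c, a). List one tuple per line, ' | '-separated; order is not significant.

Row counts bottom-up:
  R → 4
  π[c,w](R) → 4
  γ[w; MIN(c)→d](π[c,w](R)) → 3
  γ[d; COUNT(*)→a](γ[w; MIN(c)→d](π[c,w](R))) → 3
  R → 4
  (γ[d; COUNT(*)→a](γ[w; MIN(c)→d](π[c,w](R))) ⋈[d=c] R) → 3
  π[c,a]((γ[d; COUNT(*)→a](γ[w; MIN(c)→d](π[c,w](R))) ⋈[d=c] R)) → 3

== RESULT ==
c | a
1 | 1
3 | 1
5 | 1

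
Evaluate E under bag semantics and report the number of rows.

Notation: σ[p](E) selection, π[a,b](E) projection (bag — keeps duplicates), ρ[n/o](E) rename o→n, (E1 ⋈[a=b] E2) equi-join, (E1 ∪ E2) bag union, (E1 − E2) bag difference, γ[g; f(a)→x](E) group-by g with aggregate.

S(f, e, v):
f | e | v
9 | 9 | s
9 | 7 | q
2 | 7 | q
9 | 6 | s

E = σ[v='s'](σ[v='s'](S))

Subexpression sizes:
  S → 4
  σ[v='s'](S) → 2
  σ[v='s'](σ[v='s'](S)) → 2

|E| = 2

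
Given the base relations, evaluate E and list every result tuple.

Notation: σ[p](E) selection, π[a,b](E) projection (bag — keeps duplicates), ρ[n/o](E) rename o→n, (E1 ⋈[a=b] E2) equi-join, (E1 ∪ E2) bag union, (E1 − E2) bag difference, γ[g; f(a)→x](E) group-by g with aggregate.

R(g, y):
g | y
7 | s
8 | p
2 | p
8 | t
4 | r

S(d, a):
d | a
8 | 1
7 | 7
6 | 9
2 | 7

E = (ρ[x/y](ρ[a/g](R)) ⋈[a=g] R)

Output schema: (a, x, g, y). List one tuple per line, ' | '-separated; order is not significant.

Stepwise |·|:
  R → 5
  ρ[a/g](R) → 5
  ρ[x/y](ρ[a/g](R)) → 5
  R → 5
  (ρ[x/y](ρ[a/g](R)) ⋈[a=g] R) → 7

== RESULT ==
a | x | g | y
2 | p | 2 | p
4 | r | 4 | r
7 | s | 7 | s
8 | p | 8 | p
8 | p | 8 | t
8 | t | 8 | p
8 | t | 8 | t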